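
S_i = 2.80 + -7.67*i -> [2.8, -4.87, -12.54, -20.21, -27.88]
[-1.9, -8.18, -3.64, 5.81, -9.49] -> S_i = Random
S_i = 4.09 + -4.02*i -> [4.09, 0.07, -3.95, -7.97, -11.99]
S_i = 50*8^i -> [50, 400, 3200, 25600, 204800]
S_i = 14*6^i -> [14, 84, 504, 3024, 18144]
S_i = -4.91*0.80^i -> [-4.91, -3.93, -3.14, -2.51, -2.01]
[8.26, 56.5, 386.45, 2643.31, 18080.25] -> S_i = 8.26*6.84^i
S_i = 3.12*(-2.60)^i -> [3.12, -8.11, 21.09, -54.84, 142.58]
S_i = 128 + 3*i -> [128, 131, 134, 137, 140]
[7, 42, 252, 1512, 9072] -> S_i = 7*6^i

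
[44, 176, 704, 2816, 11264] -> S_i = 44*4^i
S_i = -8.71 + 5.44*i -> [-8.71, -3.27, 2.17, 7.61, 13.05]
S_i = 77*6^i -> [77, 462, 2772, 16632, 99792]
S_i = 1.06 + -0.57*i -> [1.06, 0.49, -0.08, -0.65, -1.22]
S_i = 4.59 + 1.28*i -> [4.59, 5.87, 7.15, 8.43, 9.71]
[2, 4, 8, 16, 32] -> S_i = 2*2^i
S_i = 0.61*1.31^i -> [0.61, 0.8, 1.05, 1.37, 1.8]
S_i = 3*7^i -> [3, 21, 147, 1029, 7203]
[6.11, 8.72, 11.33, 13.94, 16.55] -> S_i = 6.11 + 2.61*i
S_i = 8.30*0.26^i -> [8.3, 2.16, 0.56, 0.15, 0.04]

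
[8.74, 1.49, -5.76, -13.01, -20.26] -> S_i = 8.74 + -7.25*i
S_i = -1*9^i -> [-1, -9, -81, -729, -6561]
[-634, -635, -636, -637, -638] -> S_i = -634 + -1*i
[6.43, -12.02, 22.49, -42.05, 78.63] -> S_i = 6.43*(-1.87)^i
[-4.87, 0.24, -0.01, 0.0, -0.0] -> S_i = -4.87*(-0.05)^i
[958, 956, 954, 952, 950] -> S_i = 958 + -2*i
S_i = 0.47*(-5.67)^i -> [0.47, -2.66, 15.11, -85.67, 485.77]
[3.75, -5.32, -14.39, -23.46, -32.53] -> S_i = 3.75 + -9.07*i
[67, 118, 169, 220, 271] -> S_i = 67 + 51*i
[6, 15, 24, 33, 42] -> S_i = 6 + 9*i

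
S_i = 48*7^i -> [48, 336, 2352, 16464, 115248]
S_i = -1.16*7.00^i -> [-1.16, -8.12, -56.84, -397.88, -2785.16]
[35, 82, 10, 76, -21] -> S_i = Random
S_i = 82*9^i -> [82, 738, 6642, 59778, 538002]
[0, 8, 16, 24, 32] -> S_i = 0 + 8*i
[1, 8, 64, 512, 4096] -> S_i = 1*8^i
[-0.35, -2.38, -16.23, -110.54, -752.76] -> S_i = -0.35*6.81^i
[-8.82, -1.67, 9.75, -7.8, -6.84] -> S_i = Random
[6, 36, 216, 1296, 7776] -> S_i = 6*6^i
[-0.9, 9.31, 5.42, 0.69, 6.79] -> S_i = Random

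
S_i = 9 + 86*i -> [9, 95, 181, 267, 353]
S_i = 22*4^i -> [22, 88, 352, 1408, 5632]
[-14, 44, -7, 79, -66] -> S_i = Random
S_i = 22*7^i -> [22, 154, 1078, 7546, 52822]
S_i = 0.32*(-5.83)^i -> [0.32, -1.87, 10.88, -63.41, 369.68]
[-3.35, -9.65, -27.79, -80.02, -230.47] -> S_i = -3.35*2.88^i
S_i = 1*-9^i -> [1, -9, 81, -729, 6561]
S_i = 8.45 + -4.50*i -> [8.45, 3.95, -0.55, -5.05, -9.55]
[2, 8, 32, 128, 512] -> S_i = 2*4^i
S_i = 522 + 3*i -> [522, 525, 528, 531, 534]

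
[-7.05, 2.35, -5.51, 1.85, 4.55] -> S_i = Random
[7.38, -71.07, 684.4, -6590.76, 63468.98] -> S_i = 7.38*(-9.63)^i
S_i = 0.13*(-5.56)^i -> [0.13, -0.72, 4.02, -22.34, 124.23]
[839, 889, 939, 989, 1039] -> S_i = 839 + 50*i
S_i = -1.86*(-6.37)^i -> [-1.86, 11.85, -75.47, 480.76, -3062.46]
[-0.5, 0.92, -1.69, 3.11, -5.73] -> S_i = -0.50*(-1.84)^i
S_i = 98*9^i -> [98, 882, 7938, 71442, 642978]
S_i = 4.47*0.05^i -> [4.47, 0.22, 0.01, 0.0, 0.0]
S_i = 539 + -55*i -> [539, 484, 429, 374, 319]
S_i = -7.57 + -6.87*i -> [-7.57, -14.44, -21.31, -28.18, -35.05]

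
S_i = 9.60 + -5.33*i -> [9.6, 4.27, -1.06, -6.39, -11.72]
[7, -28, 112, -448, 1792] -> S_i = 7*-4^i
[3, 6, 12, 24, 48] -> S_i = 3*2^i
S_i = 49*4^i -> [49, 196, 784, 3136, 12544]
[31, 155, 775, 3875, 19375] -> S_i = 31*5^i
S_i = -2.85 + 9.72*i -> [-2.85, 6.87, 16.59, 26.31, 36.03]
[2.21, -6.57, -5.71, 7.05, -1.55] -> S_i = Random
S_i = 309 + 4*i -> [309, 313, 317, 321, 325]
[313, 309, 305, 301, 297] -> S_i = 313 + -4*i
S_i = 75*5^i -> [75, 375, 1875, 9375, 46875]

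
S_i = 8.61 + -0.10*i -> [8.61, 8.51, 8.41, 8.31, 8.21]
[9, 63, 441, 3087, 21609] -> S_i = 9*7^i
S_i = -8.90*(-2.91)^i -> [-8.9, 25.9, -75.37, 219.32, -638.21]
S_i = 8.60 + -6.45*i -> [8.6, 2.15, -4.3, -10.75, -17.2]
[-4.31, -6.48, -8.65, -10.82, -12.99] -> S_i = -4.31 + -2.17*i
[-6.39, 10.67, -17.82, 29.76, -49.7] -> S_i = -6.39*(-1.67)^i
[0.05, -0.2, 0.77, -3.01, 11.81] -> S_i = 0.05*(-3.92)^i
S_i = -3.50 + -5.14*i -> [-3.5, -8.64, -13.78, -18.92, -24.06]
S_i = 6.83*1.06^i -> [6.83, 7.24, 7.67, 8.13, 8.62]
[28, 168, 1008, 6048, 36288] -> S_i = 28*6^i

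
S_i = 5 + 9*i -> [5, 14, 23, 32, 41]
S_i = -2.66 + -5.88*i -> [-2.66, -8.54, -14.42, -20.3, -26.18]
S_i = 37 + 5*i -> [37, 42, 47, 52, 57]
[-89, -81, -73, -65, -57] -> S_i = -89 + 8*i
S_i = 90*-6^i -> [90, -540, 3240, -19440, 116640]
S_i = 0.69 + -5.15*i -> [0.69, -4.46, -9.61, -14.76, -19.91]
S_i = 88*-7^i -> [88, -616, 4312, -30184, 211288]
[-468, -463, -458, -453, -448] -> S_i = -468 + 5*i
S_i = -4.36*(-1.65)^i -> [-4.36, 7.19, -11.87, 19.59, -32.32]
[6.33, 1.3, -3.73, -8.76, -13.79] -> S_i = 6.33 + -5.03*i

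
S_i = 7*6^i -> [7, 42, 252, 1512, 9072]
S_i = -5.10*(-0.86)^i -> [-5.1, 4.39, -3.77, 3.24, -2.79]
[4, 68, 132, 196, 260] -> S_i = 4 + 64*i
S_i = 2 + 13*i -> [2, 15, 28, 41, 54]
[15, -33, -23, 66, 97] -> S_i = Random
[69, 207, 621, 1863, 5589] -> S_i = 69*3^i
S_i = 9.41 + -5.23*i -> [9.41, 4.18, -1.05, -6.28, -11.51]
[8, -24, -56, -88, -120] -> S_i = 8 + -32*i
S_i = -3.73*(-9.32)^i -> [-3.73, 34.76, -324.0, 3019.65, -28143.14]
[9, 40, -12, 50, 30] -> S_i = Random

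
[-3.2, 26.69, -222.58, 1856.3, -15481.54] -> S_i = -3.20*(-8.34)^i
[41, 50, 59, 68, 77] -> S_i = 41 + 9*i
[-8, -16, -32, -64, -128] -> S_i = -8*2^i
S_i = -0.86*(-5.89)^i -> [-0.86, 5.07, -29.84, 175.73, -1035.05]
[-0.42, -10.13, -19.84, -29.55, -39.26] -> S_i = -0.42 + -9.71*i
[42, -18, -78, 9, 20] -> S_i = Random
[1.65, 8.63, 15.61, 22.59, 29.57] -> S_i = 1.65 + 6.98*i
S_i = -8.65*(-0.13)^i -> [-8.65, 1.12, -0.15, 0.02, -0.0]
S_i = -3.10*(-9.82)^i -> [-3.1, 30.44, -298.94, 2935.6, -28827.54]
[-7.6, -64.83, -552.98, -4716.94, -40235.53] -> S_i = -7.60*8.53^i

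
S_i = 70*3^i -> [70, 210, 630, 1890, 5670]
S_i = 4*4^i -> [4, 16, 64, 256, 1024]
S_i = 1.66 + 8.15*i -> [1.66, 9.81, 17.96, 26.11, 34.26]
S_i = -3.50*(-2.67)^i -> [-3.5, 9.34, -24.95, 66.62, -177.87]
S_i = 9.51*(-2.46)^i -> [9.51, -23.39, 57.55, -141.57, 348.27]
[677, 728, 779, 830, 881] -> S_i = 677 + 51*i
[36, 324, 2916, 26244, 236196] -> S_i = 36*9^i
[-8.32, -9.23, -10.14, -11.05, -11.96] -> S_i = -8.32 + -0.91*i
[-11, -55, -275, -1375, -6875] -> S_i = -11*5^i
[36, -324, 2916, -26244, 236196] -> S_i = 36*-9^i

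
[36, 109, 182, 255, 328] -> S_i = 36 + 73*i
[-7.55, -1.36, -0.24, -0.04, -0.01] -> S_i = -7.55*0.18^i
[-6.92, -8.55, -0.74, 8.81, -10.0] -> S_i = Random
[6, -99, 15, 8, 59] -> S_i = Random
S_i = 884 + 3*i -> [884, 887, 890, 893, 896]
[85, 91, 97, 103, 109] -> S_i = 85 + 6*i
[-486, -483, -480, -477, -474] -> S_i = -486 + 3*i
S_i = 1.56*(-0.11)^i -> [1.56, -0.17, 0.02, -0.0, 0.0]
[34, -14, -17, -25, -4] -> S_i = Random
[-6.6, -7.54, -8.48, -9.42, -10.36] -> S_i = -6.60 + -0.94*i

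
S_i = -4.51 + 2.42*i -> [-4.51, -2.09, 0.33, 2.75, 5.17]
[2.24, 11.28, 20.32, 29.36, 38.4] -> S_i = 2.24 + 9.04*i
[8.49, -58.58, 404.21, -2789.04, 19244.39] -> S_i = 8.49*(-6.90)^i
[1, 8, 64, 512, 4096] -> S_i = 1*8^i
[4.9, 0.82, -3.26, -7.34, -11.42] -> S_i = 4.90 + -4.08*i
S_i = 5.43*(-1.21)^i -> [5.43, -6.57, 7.95, -9.62, 11.64]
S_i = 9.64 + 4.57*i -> [9.64, 14.21, 18.78, 23.35, 27.92]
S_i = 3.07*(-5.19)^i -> [3.07, -15.93, 82.69, -429.18, 2227.45]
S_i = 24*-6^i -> [24, -144, 864, -5184, 31104]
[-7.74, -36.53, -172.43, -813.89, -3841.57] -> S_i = -7.74*4.72^i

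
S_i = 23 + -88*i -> [23, -65, -153, -241, -329]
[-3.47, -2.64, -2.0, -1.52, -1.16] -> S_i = -3.47*0.76^i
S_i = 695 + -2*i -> [695, 693, 691, 689, 687]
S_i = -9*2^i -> [-9, -18, -36, -72, -144]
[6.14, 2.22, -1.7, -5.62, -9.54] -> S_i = 6.14 + -3.92*i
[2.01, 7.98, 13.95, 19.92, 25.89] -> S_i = 2.01 + 5.97*i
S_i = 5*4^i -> [5, 20, 80, 320, 1280]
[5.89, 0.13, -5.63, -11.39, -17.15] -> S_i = 5.89 + -5.76*i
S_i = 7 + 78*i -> [7, 85, 163, 241, 319]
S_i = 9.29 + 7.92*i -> [9.29, 17.21, 25.13, 33.05, 40.97]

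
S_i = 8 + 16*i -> [8, 24, 40, 56, 72]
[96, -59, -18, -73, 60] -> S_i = Random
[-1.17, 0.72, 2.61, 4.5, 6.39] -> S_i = -1.17 + 1.89*i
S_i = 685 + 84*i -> [685, 769, 853, 937, 1021]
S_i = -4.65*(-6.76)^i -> [-4.65, 31.43, -212.49, 1436.46, -9710.46]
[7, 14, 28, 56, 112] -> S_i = 7*2^i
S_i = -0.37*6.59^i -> [-0.37, -2.44, -16.07, -105.89, -697.82]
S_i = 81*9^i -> [81, 729, 6561, 59049, 531441]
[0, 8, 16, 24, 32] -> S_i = 0 + 8*i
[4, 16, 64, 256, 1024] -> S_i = 4*4^i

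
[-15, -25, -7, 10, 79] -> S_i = Random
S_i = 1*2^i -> [1, 2, 4, 8, 16]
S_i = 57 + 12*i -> [57, 69, 81, 93, 105]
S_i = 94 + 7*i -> [94, 101, 108, 115, 122]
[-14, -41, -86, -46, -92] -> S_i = Random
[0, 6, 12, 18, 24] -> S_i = 0 + 6*i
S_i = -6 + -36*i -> [-6, -42, -78, -114, -150]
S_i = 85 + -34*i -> [85, 51, 17, -17, -51]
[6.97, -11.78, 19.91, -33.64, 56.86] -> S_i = 6.97*(-1.69)^i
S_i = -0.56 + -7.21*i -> [-0.56, -7.77, -14.98, -22.19, -29.4]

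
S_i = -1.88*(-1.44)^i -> [-1.88, 2.71, -3.9, 5.61, -8.08]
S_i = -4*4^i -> [-4, -16, -64, -256, -1024]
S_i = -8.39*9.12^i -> [-8.39, -76.52, -697.83, -6364.24, -58041.86]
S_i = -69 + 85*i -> [-69, 16, 101, 186, 271]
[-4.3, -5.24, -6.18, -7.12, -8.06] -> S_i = -4.30 + -0.94*i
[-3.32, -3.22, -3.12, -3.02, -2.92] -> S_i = -3.32 + 0.10*i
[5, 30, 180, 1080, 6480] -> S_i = 5*6^i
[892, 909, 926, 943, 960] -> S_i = 892 + 17*i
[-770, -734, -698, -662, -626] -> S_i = -770 + 36*i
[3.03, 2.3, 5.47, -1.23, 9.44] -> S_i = Random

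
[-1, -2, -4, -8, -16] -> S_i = -1*2^i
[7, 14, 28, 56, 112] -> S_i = 7*2^i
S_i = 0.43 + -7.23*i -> [0.43, -6.8, -14.03, -21.26, -28.49]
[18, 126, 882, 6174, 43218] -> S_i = 18*7^i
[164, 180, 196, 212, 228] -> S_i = 164 + 16*i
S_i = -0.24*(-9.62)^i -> [-0.24, 2.31, -22.21, 213.67, -2055.47]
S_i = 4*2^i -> [4, 8, 16, 32, 64]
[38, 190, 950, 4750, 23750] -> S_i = 38*5^i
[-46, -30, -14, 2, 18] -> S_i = -46 + 16*i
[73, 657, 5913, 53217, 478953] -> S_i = 73*9^i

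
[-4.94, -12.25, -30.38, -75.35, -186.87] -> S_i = -4.94*2.48^i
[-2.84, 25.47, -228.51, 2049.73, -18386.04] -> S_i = -2.84*(-8.97)^i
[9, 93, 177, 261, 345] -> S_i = 9 + 84*i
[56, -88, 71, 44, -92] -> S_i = Random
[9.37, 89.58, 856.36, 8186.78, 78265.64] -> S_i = 9.37*9.56^i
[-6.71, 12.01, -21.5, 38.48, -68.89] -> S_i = -6.71*(-1.79)^i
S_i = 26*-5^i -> [26, -130, 650, -3250, 16250]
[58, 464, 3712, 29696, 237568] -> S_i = 58*8^i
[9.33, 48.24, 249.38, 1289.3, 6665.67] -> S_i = 9.33*5.17^i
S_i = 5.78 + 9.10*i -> [5.78, 14.88, 23.98, 33.08, 42.18]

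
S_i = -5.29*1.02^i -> [-5.29, -5.4, -5.5, -5.61, -5.73]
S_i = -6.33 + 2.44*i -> [-6.33, -3.89, -1.45, 0.99, 3.43]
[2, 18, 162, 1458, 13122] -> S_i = 2*9^i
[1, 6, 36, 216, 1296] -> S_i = 1*6^i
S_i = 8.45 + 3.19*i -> [8.45, 11.64, 14.83, 18.02, 21.21]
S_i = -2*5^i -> [-2, -10, -50, -250, -1250]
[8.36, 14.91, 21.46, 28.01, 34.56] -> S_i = 8.36 + 6.55*i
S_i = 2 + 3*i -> [2, 5, 8, 11, 14]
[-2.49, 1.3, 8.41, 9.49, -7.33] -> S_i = Random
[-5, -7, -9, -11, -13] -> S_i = -5 + -2*i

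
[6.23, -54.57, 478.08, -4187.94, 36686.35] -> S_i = 6.23*(-8.76)^i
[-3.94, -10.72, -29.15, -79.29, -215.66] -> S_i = -3.94*2.72^i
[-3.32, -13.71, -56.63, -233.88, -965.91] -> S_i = -3.32*4.13^i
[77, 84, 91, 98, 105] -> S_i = 77 + 7*i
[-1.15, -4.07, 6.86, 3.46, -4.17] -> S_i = Random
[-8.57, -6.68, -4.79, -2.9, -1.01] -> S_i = -8.57 + 1.89*i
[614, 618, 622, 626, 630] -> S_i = 614 + 4*i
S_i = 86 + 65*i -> [86, 151, 216, 281, 346]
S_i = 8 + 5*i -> [8, 13, 18, 23, 28]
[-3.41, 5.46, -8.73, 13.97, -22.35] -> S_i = -3.41*(-1.60)^i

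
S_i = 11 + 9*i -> [11, 20, 29, 38, 47]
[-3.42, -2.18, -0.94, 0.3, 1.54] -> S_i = -3.42 + 1.24*i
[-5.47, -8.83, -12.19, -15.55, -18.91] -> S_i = -5.47 + -3.36*i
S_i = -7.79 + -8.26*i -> [-7.79, -16.05, -24.31, -32.57, -40.83]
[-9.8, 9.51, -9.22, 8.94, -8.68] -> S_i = -9.80*(-0.97)^i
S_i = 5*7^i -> [5, 35, 245, 1715, 12005]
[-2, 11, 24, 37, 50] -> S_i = -2 + 13*i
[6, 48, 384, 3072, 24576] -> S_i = 6*8^i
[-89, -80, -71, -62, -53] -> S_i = -89 + 9*i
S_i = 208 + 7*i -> [208, 215, 222, 229, 236]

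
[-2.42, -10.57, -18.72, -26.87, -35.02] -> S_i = -2.42 + -8.15*i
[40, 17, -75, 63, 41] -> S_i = Random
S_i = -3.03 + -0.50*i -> [-3.03, -3.53, -4.03, -4.53, -5.03]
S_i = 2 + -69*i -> [2, -67, -136, -205, -274]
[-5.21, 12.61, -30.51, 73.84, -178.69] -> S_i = -5.21*(-2.42)^i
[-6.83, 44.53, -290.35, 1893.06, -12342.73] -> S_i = -6.83*(-6.52)^i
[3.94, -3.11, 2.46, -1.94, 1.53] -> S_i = 3.94*(-0.79)^i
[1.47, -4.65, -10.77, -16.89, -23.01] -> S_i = 1.47 + -6.12*i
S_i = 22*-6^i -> [22, -132, 792, -4752, 28512]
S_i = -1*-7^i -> [-1, 7, -49, 343, -2401]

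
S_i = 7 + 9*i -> [7, 16, 25, 34, 43]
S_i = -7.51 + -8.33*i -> [-7.51, -15.84, -24.17, -32.5, -40.83]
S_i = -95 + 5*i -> [-95, -90, -85, -80, -75]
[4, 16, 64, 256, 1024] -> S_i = 4*4^i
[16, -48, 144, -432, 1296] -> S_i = 16*-3^i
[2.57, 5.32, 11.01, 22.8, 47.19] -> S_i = 2.57*2.07^i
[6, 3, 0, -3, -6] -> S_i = 6 + -3*i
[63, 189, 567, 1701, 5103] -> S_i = 63*3^i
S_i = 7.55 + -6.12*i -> [7.55, 1.43, -4.69, -10.81, -16.93]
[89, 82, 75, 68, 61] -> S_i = 89 + -7*i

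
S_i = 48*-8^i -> [48, -384, 3072, -24576, 196608]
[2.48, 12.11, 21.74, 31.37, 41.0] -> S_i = 2.48 + 9.63*i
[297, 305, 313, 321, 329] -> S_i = 297 + 8*i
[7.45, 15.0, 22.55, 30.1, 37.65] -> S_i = 7.45 + 7.55*i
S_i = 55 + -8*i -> [55, 47, 39, 31, 23]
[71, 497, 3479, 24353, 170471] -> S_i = 71*7^i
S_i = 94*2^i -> [94, 188, 376, 752, 1504]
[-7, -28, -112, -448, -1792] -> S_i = -7*4^i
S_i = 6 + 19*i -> [6, 25, 44, 63, 82]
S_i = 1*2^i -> [1, 2, 4, 8, 16]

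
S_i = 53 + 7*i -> [53, 60, 67, 74, 81]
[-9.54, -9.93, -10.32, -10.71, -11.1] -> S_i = -9.54 + -0.39*i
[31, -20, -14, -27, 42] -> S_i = Random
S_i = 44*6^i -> [44, 264, 1584, 9504, 57024]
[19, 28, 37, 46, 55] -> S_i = 19 + 9*i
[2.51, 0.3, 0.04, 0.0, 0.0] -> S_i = 2.51*0.12^i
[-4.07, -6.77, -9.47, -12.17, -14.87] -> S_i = -4.07 + -2.70*i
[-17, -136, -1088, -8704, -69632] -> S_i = -17*8^i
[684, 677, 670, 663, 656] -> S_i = 684 + -7*i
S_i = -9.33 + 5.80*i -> [-9.33, -3.53, 2.27, 8.07, 13.87]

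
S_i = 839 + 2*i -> [839, 841, 843, 845, 847]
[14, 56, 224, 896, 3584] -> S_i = 14*4^i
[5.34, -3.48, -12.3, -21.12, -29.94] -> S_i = 5.34 + -8.82*i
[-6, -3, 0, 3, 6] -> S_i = -6 + 3*i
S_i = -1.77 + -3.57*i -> [-1.77, -5.34, -8.91, -12.48, -16.05]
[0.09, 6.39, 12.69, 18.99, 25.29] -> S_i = 0.09 + 6.30*i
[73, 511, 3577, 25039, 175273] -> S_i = 73*7^i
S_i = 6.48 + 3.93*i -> [6.48, 10.41, 14.34, 18.27, 22.2]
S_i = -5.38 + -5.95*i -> [-5.38, -11.33, -17.28, -23.23, -29.18]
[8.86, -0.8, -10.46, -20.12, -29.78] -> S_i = 8.86 + -9.66*i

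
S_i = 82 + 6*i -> [82, 88, 94, 100, 106]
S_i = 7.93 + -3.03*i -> [7.93, 4.9, 1.87, -1.16, -4.19]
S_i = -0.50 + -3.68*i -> [-0.5, -4.18, -7.86, -11.54, -15.22]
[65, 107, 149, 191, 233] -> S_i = 65 + 42*i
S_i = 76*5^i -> [76, 380, 1900, 9500, 47500]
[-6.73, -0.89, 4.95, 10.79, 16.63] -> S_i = -6.73 + 5.84*i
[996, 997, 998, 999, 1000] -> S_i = 996 + 1*i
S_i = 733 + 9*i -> [733, 742, 751, 760, 769]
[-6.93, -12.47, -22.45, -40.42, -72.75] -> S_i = -6.93*1.80^i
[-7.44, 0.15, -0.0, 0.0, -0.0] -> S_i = -7.44*(-0.02)^i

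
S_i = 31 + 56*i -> [31, 87, 143, 199, 255]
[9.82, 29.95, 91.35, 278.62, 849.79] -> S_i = 9.82*3.05^i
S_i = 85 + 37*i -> [85, 122, 159, 196, 233]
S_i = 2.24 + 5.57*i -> [2.24, 7.81, 13.38, 18.95, 24.52]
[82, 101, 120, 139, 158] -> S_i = 82 + 19*i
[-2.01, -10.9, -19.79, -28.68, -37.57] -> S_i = -2.01 + -8.89*i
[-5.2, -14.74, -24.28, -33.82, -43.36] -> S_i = -5.20 + -9.54*i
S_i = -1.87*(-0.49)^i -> [-1.87, 0.92, -0.45, 0.22, -0.11]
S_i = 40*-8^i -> [40, -320, 2560, -20480, 163840]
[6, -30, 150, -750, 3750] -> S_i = 6*-5^i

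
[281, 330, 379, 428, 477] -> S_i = 281 + 49*i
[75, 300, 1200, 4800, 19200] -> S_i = 75*4^i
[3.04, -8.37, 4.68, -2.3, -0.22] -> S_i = Random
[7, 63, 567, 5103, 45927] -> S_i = 7*9^i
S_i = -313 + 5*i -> [-313, -308, -303, -298, -293]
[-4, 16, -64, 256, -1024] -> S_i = -4*-4^i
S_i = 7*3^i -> [7, 21, 63, 189, 567]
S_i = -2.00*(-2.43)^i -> [-2.0, 4.86, -11.81, 28.7, -69.74]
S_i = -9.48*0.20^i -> [-9.48, -1.9, -0.38, -0.08, -0.02]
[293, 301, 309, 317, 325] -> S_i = 293 + 8*i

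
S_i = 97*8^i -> [97, 776, 6208, 49664, 397312]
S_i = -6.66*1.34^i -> [-6.66, -8.92, -11.96, -16.02, -21.47]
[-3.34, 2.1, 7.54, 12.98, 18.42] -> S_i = -3.34 + 5.44*i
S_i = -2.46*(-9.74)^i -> [-2.46, 23.96, -233.37, 2273.07, -22139.66]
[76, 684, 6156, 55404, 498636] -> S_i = 76*9^i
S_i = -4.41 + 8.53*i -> [-4.41, 4.12, 12.65, 21.18, 29.71]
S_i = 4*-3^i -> [4, -12, 36, -108, 324]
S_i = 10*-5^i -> [10, -50, 250, -1250, 6250]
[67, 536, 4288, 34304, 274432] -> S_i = 67*8^i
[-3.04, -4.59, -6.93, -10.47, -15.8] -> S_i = -3.04*1.51^i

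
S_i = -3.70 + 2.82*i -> [-3.7, -0.88, 1.94, 4.76, 7.58]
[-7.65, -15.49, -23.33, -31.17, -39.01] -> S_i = -7.65 + -7.84*i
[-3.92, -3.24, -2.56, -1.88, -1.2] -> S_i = -3.92 + 0.68*i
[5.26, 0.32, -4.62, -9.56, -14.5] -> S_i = 5.26 + -4.94*i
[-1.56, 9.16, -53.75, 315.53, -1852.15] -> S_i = -1.56*(-5.87)^i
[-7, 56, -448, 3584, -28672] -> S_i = -7*-8^i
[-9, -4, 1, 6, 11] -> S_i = -9 + 5*i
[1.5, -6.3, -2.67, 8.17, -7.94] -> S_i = Random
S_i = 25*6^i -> [25, 150, 900, 5400, 32400]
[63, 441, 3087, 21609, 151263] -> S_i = 63*7^i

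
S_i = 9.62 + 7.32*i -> [9.62, 16.94, 24.26, 31.58, 38.9]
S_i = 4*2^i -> [4, 8, 16, 32, 64]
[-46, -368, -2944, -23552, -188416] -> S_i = -46*8^i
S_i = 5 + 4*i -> [5, 9, 13, 17, 21]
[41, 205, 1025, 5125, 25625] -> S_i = 41*5^i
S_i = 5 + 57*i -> [5, 62, 119, 176, 233]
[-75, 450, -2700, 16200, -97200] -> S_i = -75*-6^i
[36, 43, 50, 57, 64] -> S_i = 36 + 7*i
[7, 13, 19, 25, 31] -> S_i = 7 + 6*i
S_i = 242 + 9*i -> [242, 251, 260, 269, 278]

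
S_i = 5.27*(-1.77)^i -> [5.27, -9.33, 16.51, -29.22, 51.73]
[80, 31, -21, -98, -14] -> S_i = Random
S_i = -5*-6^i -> [-5, 30, -180, 1080, -6480]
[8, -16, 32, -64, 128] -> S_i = 8*-2^i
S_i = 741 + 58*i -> [741, 799, 857, 915, 973]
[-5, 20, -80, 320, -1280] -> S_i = -5*-4^i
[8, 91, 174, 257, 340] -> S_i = 8 + 83*i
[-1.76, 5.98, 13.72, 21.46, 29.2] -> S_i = -1.76 + 7.74*i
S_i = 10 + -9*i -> [10, 1, -8, -17, -26]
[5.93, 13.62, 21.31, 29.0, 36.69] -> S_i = 5.93 + 7.69*i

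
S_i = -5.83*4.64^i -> [-5.83, -27.05, -125.52, -582.4, -2702.34]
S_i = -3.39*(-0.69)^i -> [-3.39, 2.34, -1.61, 1.11, -0.77]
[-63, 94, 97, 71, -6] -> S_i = Random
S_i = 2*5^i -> [2, 10, 50, 250, 1250]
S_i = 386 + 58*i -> [386, 444, 502, 560, 618]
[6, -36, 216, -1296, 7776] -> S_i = 6*-6^i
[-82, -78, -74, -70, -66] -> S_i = -82 + 4*i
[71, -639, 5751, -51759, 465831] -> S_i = 71*-9^i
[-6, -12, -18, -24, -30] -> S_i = -6 + -6*i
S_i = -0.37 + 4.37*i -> [-0.37, 4.0, 8.37, 12.74, 17.11]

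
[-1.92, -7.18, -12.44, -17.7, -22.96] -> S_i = -1.92 + -5.26*i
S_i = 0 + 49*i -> [0, 49, 98, 147, 196]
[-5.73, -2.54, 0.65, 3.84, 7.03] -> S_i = -5.73 + 3.19*i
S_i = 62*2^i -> [62, 124, 248, 496, 992]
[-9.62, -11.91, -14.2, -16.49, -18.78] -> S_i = -9.62 + -2.29*i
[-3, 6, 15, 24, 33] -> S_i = -3 + 9*i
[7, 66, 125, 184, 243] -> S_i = 7 + 59*i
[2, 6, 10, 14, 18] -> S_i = 2 + 4*i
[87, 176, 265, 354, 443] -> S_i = 87 + 89*i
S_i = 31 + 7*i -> [31, 38, 45, 52, 59]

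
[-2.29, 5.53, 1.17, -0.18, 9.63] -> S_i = Random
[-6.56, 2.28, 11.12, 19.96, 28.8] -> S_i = -6.56 + 8.84*i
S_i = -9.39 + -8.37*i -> [-9.39, -17.76, -26.13, -34.5, -42.87]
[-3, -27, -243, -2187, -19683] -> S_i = -3*9^i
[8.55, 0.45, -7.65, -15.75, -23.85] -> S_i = 8.55 + -8.10*i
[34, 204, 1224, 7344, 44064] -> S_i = 34*6^i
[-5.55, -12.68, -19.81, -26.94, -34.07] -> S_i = -5.55 + -7.13*i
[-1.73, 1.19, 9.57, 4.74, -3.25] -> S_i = Random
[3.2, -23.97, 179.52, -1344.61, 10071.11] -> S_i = 3.20*(-7.49)^i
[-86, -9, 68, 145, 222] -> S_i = -86 + 77*i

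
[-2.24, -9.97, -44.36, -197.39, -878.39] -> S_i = -2.24*4.45^i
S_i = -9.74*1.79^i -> [-9.74, -17.43, -31.21, -55.86, -99.99]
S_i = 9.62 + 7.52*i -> [9.62, 17.14, 24.66, 32.18, 39.7]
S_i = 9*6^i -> [9, 54, 324, 1944, 11664]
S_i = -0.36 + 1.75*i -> [-0.36, 1.39, 3.14, 4.89, 6.64]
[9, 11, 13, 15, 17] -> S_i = 9 + 2*i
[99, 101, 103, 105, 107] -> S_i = 99 + 2*i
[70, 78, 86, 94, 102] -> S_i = 70 + 8*i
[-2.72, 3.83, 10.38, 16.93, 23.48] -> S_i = -2.72 + 6.55*i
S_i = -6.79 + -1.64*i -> [-6.79, -8.43, -10.07, -11.71, -13.35]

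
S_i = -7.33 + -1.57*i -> [-7.33, -8.9, -10.47, -12.04, -13.61]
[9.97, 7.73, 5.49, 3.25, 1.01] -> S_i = 9.97 + -2.24*i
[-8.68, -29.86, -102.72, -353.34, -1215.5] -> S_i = -8.68*3.44^i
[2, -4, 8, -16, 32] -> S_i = 2*-2^i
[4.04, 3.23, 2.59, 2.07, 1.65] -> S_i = 4.04*0.80^i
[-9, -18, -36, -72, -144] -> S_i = -9*2^i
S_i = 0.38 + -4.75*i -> [0.38, -4.37, -9.12, -13.87, -18.62]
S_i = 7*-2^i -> [7, -14, 28, -56, 112]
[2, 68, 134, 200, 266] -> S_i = 2 + 66*i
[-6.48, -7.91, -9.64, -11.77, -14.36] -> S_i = -6.48*1.22^i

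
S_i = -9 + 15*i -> [-9, 6, 21, 36, 51]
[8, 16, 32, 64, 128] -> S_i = 8*2^i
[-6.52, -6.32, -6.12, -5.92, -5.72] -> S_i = -6.52 + 0.20*i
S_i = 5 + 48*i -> [5, 53, 101, 149, 197]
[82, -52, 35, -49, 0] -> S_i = Random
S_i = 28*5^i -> [28, 140, 700, 3500, 17500]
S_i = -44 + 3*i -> [-44, -41, -38, -35, -32]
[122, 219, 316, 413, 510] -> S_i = 122 + 97*i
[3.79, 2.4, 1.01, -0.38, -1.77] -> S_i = 3.79 + -1.39*i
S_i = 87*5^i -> [87, 435, 2175, 10875, 54375]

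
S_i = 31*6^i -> [31, 186, 1116, 6696, 40176]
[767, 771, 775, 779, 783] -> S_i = 767 + 4*i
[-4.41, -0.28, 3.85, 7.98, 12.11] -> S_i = -4.41 + 4.13*i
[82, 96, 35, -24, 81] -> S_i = Random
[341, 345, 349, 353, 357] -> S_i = 341 + 4*i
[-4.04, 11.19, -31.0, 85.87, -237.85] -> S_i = -4.04*(-2.77)^i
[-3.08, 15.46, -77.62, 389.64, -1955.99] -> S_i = -3.08*(-5.02)^i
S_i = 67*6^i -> [67, 402, 2412, 14472, 86832]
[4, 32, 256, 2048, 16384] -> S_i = 4*8^i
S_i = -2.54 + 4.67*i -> [-2.54, 2.13, 6.8, 11.47, 16.14]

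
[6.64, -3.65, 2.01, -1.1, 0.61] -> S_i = 6.64*(-0.55)^i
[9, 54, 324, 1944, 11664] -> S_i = 9*6^i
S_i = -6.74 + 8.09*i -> [-6.74, 1.35, 9.44, 17.53, 25.62]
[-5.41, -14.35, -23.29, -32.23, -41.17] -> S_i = -5.41 + -8.94*i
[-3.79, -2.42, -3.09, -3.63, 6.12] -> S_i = Random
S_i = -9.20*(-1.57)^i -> [-9.2, 14.44, -22.68, 35.6, -55.9]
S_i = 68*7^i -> [68, 476, 3332, 23324, 163268]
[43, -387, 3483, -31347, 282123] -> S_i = 43*-9^i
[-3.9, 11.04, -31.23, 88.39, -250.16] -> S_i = -3.90*(-2.83)^i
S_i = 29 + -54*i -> [29, -25, -79, -133, -187]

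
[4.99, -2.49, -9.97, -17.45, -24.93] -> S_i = 4.99 + -7.48*i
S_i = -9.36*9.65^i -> [-9.36, -90.32, -871.63, -8411.2, -81168.05]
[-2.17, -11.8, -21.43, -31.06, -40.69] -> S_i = -2.17 + -9.63*i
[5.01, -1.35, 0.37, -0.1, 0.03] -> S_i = 5.01*(-0.27)^i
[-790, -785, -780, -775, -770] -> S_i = -790 + 5*i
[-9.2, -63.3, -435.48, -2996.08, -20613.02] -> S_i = -9.20*6.88^i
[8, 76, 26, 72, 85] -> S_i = Random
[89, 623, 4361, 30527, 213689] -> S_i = 89*7^i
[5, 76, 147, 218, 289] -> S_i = 5 + 71*i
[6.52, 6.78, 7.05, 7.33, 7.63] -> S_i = 6.52*1.04^i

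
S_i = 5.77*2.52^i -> [5.77, 14.54, 36.64, 92.34, 232.69]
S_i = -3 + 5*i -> [-3, 2, 7, 12, 17]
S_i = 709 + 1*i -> [709, 710, 711, 712, 713]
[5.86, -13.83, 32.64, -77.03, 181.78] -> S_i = 5.86*(-2.36)^i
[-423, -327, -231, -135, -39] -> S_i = -423 + 96*i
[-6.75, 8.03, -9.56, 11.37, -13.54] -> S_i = -6.75*(-1.19)^i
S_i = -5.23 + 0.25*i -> [-5.23, -4.98, -4.73, -4.48, -4.23]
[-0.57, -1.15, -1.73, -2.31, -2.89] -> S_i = -0.57 + -0.58*i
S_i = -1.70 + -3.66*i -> [-1.7, -5.36, -9.02, -12.68, -16.34]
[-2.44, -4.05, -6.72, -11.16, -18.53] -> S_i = -2.44*1.66^i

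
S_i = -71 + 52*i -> [-71, -19, 33, 85, 137]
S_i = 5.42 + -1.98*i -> [5.42, 3.44, 1.46, -0.52, -2.5]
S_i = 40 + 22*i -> [40, 62, 84, 106, 128]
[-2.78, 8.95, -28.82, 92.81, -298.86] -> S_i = -2.78*(-3.22)^i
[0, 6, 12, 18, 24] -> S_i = 0 + 6*i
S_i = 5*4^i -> [5, 20, 80, 320, 1280]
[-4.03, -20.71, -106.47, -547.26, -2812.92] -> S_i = -4.03*5.14^i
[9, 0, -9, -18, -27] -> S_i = 9 + -9*i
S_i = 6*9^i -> [6, 54, 486, 4374, 39366]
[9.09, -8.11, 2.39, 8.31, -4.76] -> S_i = Random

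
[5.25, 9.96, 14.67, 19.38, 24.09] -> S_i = 5.25 + 4.71*i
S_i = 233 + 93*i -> [233, 326, 419, 512, 605]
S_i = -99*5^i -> [-99, -495, -2475, -12375, -61875]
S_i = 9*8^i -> [9, 72, 576, 4608, 36864]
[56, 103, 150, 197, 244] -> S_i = 56 + 47*i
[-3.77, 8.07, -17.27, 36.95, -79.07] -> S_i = -3.77*(-2.14)^i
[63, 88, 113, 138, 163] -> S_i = 63 + 25*i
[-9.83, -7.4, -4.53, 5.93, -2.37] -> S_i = Random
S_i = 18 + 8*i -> [18, 26, 34, 42, 50]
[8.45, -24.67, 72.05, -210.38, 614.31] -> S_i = 8.45*(-2.92)^i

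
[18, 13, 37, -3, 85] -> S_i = Random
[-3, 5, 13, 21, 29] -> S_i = -3 + 8*i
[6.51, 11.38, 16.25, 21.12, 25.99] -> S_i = 6.51 + 4.87*i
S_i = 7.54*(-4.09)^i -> [7.54, -30.84, 126.13, -515.87, 2109.91]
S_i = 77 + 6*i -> [77, 83, 89, 95, 101]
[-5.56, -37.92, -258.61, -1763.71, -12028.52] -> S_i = -5.56*6.82^i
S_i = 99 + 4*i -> [99, 103, 107, 111, 115]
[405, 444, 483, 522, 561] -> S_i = 405 + 39*i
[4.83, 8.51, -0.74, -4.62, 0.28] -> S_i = Random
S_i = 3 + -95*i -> [3, -92, -187, -282, -377]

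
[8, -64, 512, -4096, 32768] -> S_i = 8*-8^i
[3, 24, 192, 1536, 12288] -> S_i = 3*8^i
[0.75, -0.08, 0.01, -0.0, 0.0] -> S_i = 0.75*(-0.11)^i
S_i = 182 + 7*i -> [182, 189, 196, 203, 210]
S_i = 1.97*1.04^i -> [1.97, 2.05, 2.13, 2.22, 2.3]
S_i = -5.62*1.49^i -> [-5.62, -8.37, -12.48, -18.59, -27.7]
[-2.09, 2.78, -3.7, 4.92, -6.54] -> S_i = -2.09*(-1.33)^i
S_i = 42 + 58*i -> [42, 100, 158, 216, 274]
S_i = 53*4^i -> [53, 212, 848, 3392, 13568]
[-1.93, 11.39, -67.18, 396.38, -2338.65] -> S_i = -1.93*(-5.90)^i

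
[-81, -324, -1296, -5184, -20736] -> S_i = -81*4^i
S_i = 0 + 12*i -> [0, 12, 24, 36, 48]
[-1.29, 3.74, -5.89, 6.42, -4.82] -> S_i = Random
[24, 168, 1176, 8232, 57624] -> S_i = 24*7^i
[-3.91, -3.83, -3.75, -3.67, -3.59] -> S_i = -3.91 + 0.08*i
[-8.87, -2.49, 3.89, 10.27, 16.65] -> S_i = -8.87 + 6.38*i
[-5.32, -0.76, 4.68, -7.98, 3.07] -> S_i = Random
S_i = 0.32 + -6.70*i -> [0.32, -6.38, -13.08, -19.78, -26.48]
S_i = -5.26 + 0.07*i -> [-5.26, -5.19, -5.12, -5.05, -4.98]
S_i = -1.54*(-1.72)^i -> [-1.54, 2.65, -4.56, 7.84, -13.48]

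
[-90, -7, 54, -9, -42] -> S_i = Random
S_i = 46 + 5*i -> [46, 51, 56, 61, 66]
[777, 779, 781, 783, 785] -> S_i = 777 + 2*i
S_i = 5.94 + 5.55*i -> [5.94, 11.49, 17.04, 22.59, 28.14]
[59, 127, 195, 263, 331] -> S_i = 59 + 68*i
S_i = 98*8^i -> [98, 784, 6272, 50176, 401408]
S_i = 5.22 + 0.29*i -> [5.22, 5.51, 5.8, 6.09, 6.38]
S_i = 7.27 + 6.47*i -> [7.27, 13.74, 20.21, 26.68, 33.15]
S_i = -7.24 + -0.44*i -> [-7.24, -7.68, -8.12, -8.56, -9.0]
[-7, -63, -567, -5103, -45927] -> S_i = -7*9^i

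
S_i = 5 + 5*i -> [5, 10, 15, 20, 25]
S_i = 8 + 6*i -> [8, 14, 20, 26, 32]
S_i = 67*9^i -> [67, 603, 5427, 48843, 439587]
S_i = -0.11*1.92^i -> [-0.11, -0.21, -0.41, -0.78, -1.49]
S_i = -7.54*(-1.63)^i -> [-7.54, 12.29, -20.03, 32.65, -53.23]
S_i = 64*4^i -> [64, 256, 1024, 4096, 16384]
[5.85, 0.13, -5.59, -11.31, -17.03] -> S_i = 5.85 + -5.72*i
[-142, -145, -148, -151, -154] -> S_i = -142 + -3*i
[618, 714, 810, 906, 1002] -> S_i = 618 + 96*i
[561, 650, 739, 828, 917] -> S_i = 561 + 89*i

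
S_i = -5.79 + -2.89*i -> [-5.79, -8.68, -11.57, -14.46, -17.35]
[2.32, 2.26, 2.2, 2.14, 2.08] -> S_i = 2.32 + -0.06*i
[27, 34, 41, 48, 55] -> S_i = 27 + 7*i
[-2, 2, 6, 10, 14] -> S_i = -2 + 4*i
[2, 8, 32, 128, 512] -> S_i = 2*4^i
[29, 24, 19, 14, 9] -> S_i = 29 + -5*i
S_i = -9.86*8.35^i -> [-9.86, -82.33, -687.46, -5740.32, -47931.7]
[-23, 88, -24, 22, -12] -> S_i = Random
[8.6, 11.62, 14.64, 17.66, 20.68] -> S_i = 8.60 + 3.02*i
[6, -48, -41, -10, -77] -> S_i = Random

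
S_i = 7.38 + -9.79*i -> [7.38, -2.41, -12.2, -21.99, -31.78]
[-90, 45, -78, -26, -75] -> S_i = Random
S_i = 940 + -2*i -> [940, 938, 936, 934, 932]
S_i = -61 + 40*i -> [-61, -21, 19, 59, 99]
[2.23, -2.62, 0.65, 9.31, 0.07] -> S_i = Random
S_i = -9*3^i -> [-9, -27, -81, -243, -729]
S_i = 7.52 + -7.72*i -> [7.52, -0.2, -7.92, -15.64, -23.36]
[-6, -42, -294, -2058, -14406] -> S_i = -6*7^i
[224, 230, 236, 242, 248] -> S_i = 224 + 6*i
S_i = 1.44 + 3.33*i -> [1.44, 4.77, 8.1, 11.43, 14.76]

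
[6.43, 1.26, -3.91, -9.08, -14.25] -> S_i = 6.43 + -5.17*i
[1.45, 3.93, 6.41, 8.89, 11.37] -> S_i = 1.45 + 2.48*i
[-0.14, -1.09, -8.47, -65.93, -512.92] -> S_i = -0.14*7.78^i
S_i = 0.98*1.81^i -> [0.98, 1.77, 3.21, 5.81, 10.52]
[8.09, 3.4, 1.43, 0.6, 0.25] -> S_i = 8.09*0.42^i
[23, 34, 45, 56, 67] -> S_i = 23 + 11*i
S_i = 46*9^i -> [46, 414, 3726, 33534, 301806]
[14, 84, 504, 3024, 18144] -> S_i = 14*6^i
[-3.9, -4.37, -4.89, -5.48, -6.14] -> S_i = -3.90*1.12^i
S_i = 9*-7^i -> [9, -63, 441, -3087, 21609]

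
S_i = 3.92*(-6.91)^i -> [3.92, -27.09, 187.17, -1293.36, 8937.13]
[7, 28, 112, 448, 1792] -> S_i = 7*4^i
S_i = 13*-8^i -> [13, -104, 832, -6656, 53248]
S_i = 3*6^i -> [3, 18, 108, 648, 3888]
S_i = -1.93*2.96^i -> [-1.93, -5.71, -16.91, -50.05, -148.16]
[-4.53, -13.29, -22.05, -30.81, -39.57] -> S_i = -4.53 + -8.76*i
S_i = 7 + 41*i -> [7, 48, 89, 130, 171]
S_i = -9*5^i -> [-9, -45, -225, -1125, -5625]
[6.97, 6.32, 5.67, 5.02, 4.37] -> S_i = 6.97 + -0.65*i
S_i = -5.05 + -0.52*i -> [-5.05, -5.57, -6.09, -6.61, -7.13]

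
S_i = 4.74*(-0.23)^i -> [4.74, -1.09, 0.25, -0.06, 0.01]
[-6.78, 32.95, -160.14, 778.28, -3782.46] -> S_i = -6.78*(-4.86)^i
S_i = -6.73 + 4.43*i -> [-6.73, -2.3, 2.13, 6.56, 10.99]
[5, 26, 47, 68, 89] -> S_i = 5 + 21*i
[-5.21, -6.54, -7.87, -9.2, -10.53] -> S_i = -5.21 + -1.33*i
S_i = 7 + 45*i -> [7, 52, 97, 142, 187]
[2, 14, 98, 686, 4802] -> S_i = 2*7^i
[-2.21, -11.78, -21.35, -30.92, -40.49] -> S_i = -2.21 + -9.57*i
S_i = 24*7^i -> [24, 168, 1176, 8232, 57624]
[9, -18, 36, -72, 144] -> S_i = 9*-2^i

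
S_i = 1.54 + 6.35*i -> [1.54, 7.89, 14.24, 20.59, 26.94]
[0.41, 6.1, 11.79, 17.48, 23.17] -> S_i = 0.41 + 5.69*i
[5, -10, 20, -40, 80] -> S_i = 5*-2^i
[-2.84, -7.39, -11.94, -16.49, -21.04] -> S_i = -2.84 + -4.55*i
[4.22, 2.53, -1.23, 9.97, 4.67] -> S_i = Random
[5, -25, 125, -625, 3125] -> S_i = 5*-5^i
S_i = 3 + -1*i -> [3, 2, 1, 0, -1]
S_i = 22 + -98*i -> [22, -76, -174, -272, -370]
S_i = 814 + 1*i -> [814, 815, 816, 817, 818]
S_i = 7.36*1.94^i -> [7.36, 14.28, 27.7, 53.74, 104.25]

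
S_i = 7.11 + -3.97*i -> [7.11, 3.14, -0.83, -4.8, -8.77]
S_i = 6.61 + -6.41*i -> [6.61, 0.2, -6.21, -12.62, -19.03]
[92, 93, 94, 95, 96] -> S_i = 92 + 1*i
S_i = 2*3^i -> [2, 6, 18, 54, 162]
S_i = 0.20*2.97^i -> [0.2, 0.59, 1.76, 5.24, 15.56]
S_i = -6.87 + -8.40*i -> [-6.87, -15.27, -23.67, -32.07, -40.47]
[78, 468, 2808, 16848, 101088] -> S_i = 78*6^i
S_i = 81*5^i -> [81, 405, 2025, 10125, 50625]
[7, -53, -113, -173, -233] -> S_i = 7 + -60*i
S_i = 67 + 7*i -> [67, 74, 81, 88, 95]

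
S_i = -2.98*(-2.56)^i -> [-2.98, 7.63, -19.53, 50.0, -127.99]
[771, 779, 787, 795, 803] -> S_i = 771 + 8*i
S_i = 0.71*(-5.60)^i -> [0.71, -3.98, 22.27, -124.69, 698.25]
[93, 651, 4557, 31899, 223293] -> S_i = 93*7^i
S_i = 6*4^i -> [6, 24, 96, 384, 1536]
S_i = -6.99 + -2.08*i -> [-6.99, -9.07, -11.15, -13.23, -15.31]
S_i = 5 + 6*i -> [5, 11, 17, 23, 29]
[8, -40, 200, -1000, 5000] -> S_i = 8*-5^i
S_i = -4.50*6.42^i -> [-4.5, -28.89, -185.47, -1190.74, -7644.56]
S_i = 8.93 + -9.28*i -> [8.93, -0.35, -9.63, -18.91, -28.19]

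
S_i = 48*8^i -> [48, 384, 3072, 24576, 196608]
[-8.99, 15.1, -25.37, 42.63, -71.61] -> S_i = -8.99*(-1.68)^i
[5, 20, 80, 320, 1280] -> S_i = 5*4^i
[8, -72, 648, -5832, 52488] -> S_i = 8*-9^i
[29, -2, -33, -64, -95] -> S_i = 29 + -31*i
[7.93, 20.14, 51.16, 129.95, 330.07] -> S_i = 7.93*2.54^i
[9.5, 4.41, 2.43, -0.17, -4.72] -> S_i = Random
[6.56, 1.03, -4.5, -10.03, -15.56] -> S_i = 6.56 + -5.53*i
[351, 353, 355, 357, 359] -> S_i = 351 + 2*i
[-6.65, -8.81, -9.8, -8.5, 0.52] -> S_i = Random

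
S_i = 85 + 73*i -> [85, 158, 231, 304, 377]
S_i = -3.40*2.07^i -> [-3.4, -7.04, -14.57, -30.16, -62.43]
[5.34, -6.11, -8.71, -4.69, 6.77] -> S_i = Random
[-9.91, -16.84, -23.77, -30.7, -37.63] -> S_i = -9.91 + -6.93*i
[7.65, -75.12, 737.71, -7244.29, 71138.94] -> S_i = 7.65*(-9.82)^i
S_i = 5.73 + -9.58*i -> [5.73, -3.85, -13.43, -23.01, -32.59]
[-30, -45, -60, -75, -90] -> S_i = -30 + -15*i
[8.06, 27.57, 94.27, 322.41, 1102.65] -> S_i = 8.06*3.42^i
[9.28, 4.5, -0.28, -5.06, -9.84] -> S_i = 9.28 + -4.78*i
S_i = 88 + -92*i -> [88, -4, -96, -188, -280]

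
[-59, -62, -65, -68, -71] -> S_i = -59 + -3*i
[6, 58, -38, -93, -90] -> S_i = Random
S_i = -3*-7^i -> [-3, 21, -147, 1029, -7203]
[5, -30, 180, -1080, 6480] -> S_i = 5*-6^i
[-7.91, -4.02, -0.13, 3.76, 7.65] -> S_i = -7.91 + 3.89*i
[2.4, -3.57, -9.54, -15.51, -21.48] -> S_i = 2.40 + -5.97*i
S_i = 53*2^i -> [53, 106, 212, 424, 848]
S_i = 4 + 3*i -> [4, 7, 10, 13, 16]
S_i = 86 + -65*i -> [86, 21, -44, -109, -174]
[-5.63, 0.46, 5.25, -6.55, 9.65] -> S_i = Random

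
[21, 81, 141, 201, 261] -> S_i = 21 + 60*i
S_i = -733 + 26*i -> [-733, -707, -681, -655, -629]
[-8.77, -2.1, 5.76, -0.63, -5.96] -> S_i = Random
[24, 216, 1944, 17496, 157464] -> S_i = 24*9^i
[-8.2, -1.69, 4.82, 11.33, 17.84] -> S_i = -8.20 + 6.51*i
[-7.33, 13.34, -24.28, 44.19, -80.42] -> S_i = -7.33*(-1.82)^i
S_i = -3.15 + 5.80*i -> [-3.15, 2.65, 8.45, 14.25, 20.05]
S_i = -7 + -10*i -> [-7, -17, -27, -37, -47]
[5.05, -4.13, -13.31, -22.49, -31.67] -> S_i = 5.05 + -9.18*i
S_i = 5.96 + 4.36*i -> [5.96, 10.32, 14.68, 19.04, 23.4]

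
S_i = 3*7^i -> [3, 21, 147, 1029, 7203]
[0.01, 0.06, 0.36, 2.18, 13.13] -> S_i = 0.01*6.02^i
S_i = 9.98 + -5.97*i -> [9.98, 4.01, -1.96, -7.93, -13.9]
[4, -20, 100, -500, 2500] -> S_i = 4*-5^i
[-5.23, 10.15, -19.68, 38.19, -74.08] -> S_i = -5.23*(-1.94)^i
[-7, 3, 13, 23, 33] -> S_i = -7 + 10*i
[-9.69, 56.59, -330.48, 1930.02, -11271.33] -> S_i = -9.69*(-5.84)^i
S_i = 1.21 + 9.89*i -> [1.21, 11.1, 20.99, 30.88, 40.77]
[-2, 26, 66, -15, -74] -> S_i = Random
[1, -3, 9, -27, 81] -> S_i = 1*-3^i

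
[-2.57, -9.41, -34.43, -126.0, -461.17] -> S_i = -2.57*3.66^i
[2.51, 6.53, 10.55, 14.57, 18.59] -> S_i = 2.51 + 4.02*i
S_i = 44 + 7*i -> [44, 51, 58, 65, 72]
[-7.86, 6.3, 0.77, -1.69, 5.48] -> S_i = Random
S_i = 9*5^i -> [9, 45, 225, 1125, 5625]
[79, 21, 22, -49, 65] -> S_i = Random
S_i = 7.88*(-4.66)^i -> [7.88, -36.72, 171.12, -797.41, 3715.95]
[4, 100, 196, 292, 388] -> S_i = 4 + 96*i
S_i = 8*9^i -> [8, 72, 648, 5832, 52488]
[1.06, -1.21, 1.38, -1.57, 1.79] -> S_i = 1.06*(-1.14)^i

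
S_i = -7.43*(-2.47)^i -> [-7.43, 18.35, -45.33, 111.96, -276.55]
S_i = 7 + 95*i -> [7, 102, 197, 292, 387]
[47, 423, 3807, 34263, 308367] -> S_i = 47*9^i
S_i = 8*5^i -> [8, 40, 200, 1000, 5000]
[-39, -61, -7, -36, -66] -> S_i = Random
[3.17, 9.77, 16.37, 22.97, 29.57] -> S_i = 3.17 + 6.60*i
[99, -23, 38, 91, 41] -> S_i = Random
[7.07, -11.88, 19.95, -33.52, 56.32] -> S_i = 7.07*(-1.68)^i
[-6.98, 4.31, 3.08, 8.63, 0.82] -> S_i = Random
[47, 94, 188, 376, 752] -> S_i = 47*2^i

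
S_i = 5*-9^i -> [5, -45, 405, -3645, 32805]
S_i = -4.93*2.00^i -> [-4.93, -9.86, -19.72, -39.44, -78.88]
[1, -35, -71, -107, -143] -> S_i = 1 + -36*i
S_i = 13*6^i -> [13, 78, 468, 2808, 16848]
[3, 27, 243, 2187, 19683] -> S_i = 3*9^i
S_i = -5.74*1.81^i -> [-5.74, -10.39, -18.8, -34.04, -61.61]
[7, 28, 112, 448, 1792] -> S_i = 7*4^i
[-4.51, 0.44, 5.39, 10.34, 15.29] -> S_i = -4.51 + 4.95*i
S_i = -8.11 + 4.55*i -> [-8.11, -3.56, 0.99, 5.54, 10.09]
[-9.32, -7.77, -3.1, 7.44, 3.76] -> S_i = Random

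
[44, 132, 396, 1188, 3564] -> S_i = 44*3^i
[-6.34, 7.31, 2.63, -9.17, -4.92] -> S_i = Random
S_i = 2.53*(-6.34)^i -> [2.53, -16.04, 101.69, -644.75, 4087.69]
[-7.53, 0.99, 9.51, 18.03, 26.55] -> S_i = -7.53 + 8.52*i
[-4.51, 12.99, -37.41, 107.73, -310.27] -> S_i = -4.51*(-2.88)^i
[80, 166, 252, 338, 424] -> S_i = 80 + 86*i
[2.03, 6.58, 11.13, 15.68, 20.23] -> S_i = 2.03 + 4.55*i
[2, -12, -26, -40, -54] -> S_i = 2 + -14*i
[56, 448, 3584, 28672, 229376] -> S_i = 56*8^i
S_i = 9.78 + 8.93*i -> [9.78, 18.71, 27.64, 36.57, 45.5]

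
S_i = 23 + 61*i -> [23, 84, 145, 206, 267]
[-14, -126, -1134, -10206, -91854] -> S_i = -14*9^i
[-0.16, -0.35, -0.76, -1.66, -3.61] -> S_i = -0.16*2.18^i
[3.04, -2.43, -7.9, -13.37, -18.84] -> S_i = 3.04 + -5.47*i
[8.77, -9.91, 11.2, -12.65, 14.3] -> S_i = 8.77*(-1.13)^i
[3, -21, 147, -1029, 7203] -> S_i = 3*-7^i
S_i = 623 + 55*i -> [623, 678, 733, 788, 843]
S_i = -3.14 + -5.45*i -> [-3.14, -8.59, -14.04, -19.49, -24.94]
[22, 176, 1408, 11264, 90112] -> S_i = 22*8^i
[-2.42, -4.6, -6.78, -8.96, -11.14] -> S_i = -2.42 + -2.18*i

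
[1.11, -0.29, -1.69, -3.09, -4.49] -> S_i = 1.11 + -1.40*i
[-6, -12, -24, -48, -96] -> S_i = -6*2^i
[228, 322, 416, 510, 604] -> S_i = 228 + 94*i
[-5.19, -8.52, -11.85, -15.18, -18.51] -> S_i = -5.19 + -3.33*i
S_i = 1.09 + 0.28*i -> [1.09, 1.37, 1.65, 1.93, 2.21]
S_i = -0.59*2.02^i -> [-0.59, -1.19, -2.41, -4.86, -9.82]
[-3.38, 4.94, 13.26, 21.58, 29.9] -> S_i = -3.38 + 8.32*i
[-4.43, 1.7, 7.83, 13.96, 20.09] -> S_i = -4.43 + 6.13*i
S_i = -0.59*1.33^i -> [-0.59, -0.78, -1.04, -1.39, -1.85]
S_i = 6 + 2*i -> [6, 8, 10, 12, 14]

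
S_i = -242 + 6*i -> [-242, -236, -230, -224, -218]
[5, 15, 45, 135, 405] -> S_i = 5*3^i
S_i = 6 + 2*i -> [6, 8, 10, 12, 14]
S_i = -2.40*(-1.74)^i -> [-2.4, 4.18, -7.27, 12.64, -22.0]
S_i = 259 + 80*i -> [259, 339, 419, 499, 579]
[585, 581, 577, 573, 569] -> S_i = 585 + -4*i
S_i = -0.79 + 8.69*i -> [-0.79, 7.9, 16.59, 25.28, 33.97]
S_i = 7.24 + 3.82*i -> [7.24, 11.06, 14.88, 18.7, 22.52]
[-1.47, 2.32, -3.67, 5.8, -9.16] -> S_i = -1.47*(-1.58)^i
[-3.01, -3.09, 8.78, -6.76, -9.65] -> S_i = Random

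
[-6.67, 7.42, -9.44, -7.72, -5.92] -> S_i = Random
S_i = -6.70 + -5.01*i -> [-6.7, -11.71, -16.72, -21.73, -26.74]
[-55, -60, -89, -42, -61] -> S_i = Random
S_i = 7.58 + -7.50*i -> [7.58, 0.08, -7.42, -14.92, -22.42]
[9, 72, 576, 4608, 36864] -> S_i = 9*8^i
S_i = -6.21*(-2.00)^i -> [-6.21, 12.42, -24.84, 49.68, -99.36]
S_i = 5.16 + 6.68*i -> [5.16, 11.84, 18.52, 25.2, 31.88]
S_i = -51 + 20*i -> [-51, -31, -11, 9, 29]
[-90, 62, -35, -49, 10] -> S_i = Random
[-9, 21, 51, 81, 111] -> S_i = -9 + 30*i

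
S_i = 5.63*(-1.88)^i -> [5.63, -10.58, 19.9, -37.41, 70.33]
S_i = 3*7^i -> [3, 21, 147, 1029, 7203]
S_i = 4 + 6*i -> [4, 10, 16, 22, 28]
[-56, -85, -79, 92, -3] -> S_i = Random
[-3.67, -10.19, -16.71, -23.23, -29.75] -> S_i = -3.67 + -6.52*i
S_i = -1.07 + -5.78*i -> [-1.07, -6.85, -12.63, -18.41, -24.19]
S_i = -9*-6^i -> [-9, 54, -324, 1944, -11664]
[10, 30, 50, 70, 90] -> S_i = 10 + 20*i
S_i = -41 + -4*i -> [-41, -45, -49, -53, -57]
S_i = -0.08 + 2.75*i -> [-0.08, 2.67, 5.42, 8.17, 10.92]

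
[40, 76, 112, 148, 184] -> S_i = 40 + 36*i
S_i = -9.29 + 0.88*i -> [-9.29, -8.41, -7.53, -6.65, -5.77]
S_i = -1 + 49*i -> [-1, 48, 97, 146, 195]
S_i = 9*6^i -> [9, 54, 324, 1944, 11664]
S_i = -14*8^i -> [-14, -112, -896, -7168, -57344]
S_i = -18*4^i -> [-18, -72, -288, -1152, -4608]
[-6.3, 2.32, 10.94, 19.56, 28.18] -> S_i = -6.30 + 8.62*i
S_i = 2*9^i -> [2, 18, 162, 1458, 13122]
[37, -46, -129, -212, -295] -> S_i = 37 + -83*i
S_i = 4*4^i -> [4, 16, 64, 256, 1024]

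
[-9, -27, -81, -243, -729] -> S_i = -9*3^i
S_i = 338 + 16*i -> [338, 354, 370, 386, 402]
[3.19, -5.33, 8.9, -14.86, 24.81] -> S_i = 3.19*(-1.67)^i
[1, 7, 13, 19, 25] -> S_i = 1 + 6*i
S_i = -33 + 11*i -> [-33, -22, -11, 0, 11]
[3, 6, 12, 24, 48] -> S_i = 3*2^i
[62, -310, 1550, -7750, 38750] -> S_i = 62*-5^i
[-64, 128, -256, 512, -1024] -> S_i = -64*-2^i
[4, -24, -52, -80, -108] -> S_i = 4 + -28*i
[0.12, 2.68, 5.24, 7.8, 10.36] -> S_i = 0.12 + 2.56*i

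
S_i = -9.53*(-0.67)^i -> [-9.53, 6.39, -4.28, 2.87, -1.92]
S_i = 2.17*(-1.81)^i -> [2.17, -3.93, 7.11, -12.87, 23.29]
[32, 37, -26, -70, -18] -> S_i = Random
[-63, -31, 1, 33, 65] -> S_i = -63 + 32*i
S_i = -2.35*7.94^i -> [-2.35, -18.66, -148.15, -1176.33, -9340.06]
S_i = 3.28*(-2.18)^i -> [3.28, -7.15, 15.59, -33.98, 74.08]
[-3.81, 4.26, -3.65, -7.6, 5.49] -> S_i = Random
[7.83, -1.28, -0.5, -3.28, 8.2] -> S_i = Random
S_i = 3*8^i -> [3, 24, 192, 1536, 12288]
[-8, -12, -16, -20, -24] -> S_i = -8 + -4*i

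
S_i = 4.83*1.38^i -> [4.83, 6.67, 9.2, 12.69, 17.52]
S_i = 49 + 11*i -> [49, 60, 71, 82, 93]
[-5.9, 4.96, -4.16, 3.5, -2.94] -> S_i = -5.90*(-0.84)^i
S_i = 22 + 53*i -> [22, 75, 128, 181, 234]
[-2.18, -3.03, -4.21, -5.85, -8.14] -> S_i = -2.18*1.39^i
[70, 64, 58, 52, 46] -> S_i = 70 + -6*i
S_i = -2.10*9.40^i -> [-2.1, -19.74, -185.56, -1744.23, -16395.73]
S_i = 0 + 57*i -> [0, 57, 114, 171, 228]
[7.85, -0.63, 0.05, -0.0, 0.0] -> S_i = 7.85*(-0.08)^i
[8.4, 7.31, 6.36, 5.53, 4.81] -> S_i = 8.40*0.87^i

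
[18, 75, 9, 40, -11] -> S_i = Random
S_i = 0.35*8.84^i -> [0.35, 3.09, 27.35, 241.78, 2137.36]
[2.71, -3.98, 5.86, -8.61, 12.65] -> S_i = 2.71*(-1.47)^i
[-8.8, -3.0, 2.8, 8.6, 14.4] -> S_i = -8.80 + 5.80*i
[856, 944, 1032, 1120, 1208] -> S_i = 856 + 88*i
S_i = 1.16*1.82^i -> [1.16, 2.11, 3.84, 6.99, 12.73]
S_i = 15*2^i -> [15, 30, 60, 120, 240]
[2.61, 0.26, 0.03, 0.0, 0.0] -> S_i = 2.61*0.10^i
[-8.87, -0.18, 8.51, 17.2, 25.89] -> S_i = -8.87 + 8.69*i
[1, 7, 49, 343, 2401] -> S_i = 1*7^i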